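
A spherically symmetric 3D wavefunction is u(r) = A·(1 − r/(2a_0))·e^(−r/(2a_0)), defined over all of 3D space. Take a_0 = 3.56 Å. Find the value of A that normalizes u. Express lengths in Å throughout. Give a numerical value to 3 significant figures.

The normalization condition is ∫|u|² 4πr² dr = 1 from 0 to ∞.
(Spherical symmetry: dV = 4πr² dr.)
Using ∫₀^∞ rⁿ e^(−αr) dr = n!/αⁿ⁺¹, carrying out the integral gives A² · 8·π·a_0^3.
Setting this equal to 1 gives A² = 1/(8·π·a_0^3).
Plugging in a_0 = 3.56 yields A = 0.02970.

A ≈ 0.0297 Å^(-3/2)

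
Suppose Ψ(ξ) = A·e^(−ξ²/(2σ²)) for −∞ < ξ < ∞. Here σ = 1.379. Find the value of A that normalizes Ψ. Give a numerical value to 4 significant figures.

We need A² ∫|f|² dξ = 1, taking the integral from −∞ to ∞.
Differentiating ∫e^(−αξ²) dξ = √(π/α) under α to get the higher moments, with Ψ = A·e^(−ξ²/(2σ²)), the integral evaluates to A²·[√(π)·σ].
Hence A² = 1/[√(π)·σ].
With σ = 1.379: A² = 0.40913 and A = 0.63963.

A ≈ 0.6396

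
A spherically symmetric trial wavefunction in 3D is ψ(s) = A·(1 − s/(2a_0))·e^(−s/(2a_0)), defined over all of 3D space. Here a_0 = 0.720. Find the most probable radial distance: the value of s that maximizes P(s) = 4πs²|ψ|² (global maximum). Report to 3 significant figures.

Set d/ds [P(s) = 4πs²|ψ|²] = 0 and solve for s > 0.
This gives s = a_0·(√(5) + 3).
With a_0 = 0.720, the most probable radial distance is 3.770.

s ≈ 3.77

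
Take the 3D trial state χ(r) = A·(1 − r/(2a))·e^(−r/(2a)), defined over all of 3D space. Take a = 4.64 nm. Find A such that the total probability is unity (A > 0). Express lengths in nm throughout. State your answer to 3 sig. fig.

A ≈ 0.0200 nm^(-3/2)

Require ∫ |χ|² 4πr² dr = 1 over the whole domain.
In 3D with spherical symmetry the volume element is 4πr² dr.
The integral (without the A² prefactor) comes out to 8·π·a^3.
Hence A² = 1/[8·π·a^3].
Substituting a = 4.64 gives A² = 0.0003983, so A = 0.01996.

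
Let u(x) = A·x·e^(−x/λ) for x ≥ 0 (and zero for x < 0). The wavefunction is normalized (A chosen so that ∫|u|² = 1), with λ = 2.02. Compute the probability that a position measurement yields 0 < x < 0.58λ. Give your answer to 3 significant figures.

|u|² is the probability density, so P = ∫_{0}^{0.58λ} |u|² dx.
With A² fixed by ∫|u|² = 1, i.e. A² = (λ^3/4)^(−1), substitute and integrate.
Let t = x/λ; then A² and the length scale cancel, so P = ∫_{0}^{0.58} t^2·e^(-2·t) dt ÷ ∫_{0}^{∞} t^2·e^(-2·t) dt.
An antiderivative of t^2·e^(-2·t) is -(2·t^2 + 2·t + 1)·e^(-2·t)/4; evaluating from 0 to 0.58 gives 1/4 - 3541·e^(-29/25)/5000, while the full integral is 1/4.
Taking the ratio, P = 0.1120.

P ≈ 0.112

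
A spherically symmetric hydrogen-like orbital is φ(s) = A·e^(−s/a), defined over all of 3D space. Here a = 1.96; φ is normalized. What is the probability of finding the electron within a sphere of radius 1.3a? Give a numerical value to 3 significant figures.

P ≈ 0.482

P = ∫ |φ|² 4πs² ds over s ≤ 1.3a.
A² is fixed by ∫₀^∞ 4πs²|φ|² ds = 1, i.e. A² = (π·a^3)^(−1).
Substituting u = s/a, A², 4π and the length scale all cancel in the ratio: P = ∫_{0}^{1.3} u^2·e^(-2·u) du / ∫_{0}^{∞} u^2·e^(-2·u) du.
Using ∫ u^2·e^(-2·u) du = -(2·u^2 + 2·u + 1)·e^(-2·u)/4, the numerator is 1/4 - 349·e^(-13/5)/200 and the denominator is 1/4.
This evaluates to P = 0.4816.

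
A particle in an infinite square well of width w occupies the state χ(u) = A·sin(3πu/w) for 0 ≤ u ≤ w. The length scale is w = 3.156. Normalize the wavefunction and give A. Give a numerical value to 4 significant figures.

We need A² ∫|f|² du = 1, taking the integral from 0 to w.
With ∫₀^w sin²(nπu/w) du = w/2, carrying out the integral gives A² · w/2.
Hence A² = 1/[w/2].
Substituting w = 3.156 gives A² = 0.63371, so A = 0.79606.

A ≈ 0.7961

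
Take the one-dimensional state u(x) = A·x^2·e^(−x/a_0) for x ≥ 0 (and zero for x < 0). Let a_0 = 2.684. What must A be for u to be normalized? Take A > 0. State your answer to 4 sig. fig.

A ≈ 0.09784

The normalization condition is ∫|u|² dx = 1 from 0 to ∞.
Carrying out the integral gives A² · 3·a_0^5/4.
Plugging in a_0 = 2.684 yields A = 0.097839.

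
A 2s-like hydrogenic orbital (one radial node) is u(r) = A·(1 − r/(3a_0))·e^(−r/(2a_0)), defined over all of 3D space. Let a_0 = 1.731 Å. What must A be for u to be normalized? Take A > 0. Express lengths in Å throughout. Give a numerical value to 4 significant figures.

A ≈ 0.1517 Å^(-3/2)

Normalization requires ∫|u|² 4πr² dr = 1, integrated from 0 to ∞.
Using ∫₀^∞ rⁿ e^(−αr) dr = n!/αⁿ⁺¹, the integral (without the A² prefactor) comes out to 8·π·a_0^3/3.
Hence A² = 1/[8·π·a_0^3/3].
Substituting a_0 = 1.731 gives A² = 0.023014, so A = 0.15170.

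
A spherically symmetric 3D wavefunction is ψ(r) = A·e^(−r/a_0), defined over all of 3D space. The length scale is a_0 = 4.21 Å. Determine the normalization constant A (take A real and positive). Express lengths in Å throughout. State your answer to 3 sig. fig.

Normalization requires ∫|ψ|² 4πr² dr = 1, integrated from 0 to ∞.
The angular integral contributes 4π, leaving ∫₀^∞ r²|ψ|² dr.
Using ∫₀^∞ rⁿ e^(−αr) dr = n!/αⁿ⁺¹, with ψ = A·e^(−r/a_0), the integral evaluates to A²·[π·a_0^3].
Setting this equal to 1 gives A² = 1/(π·a_0^3).
Substituting a_0 = 4.21 gives A² = 0.004266, so A = 0.06531.

A ≈ 0.0653 Å^(-3/2)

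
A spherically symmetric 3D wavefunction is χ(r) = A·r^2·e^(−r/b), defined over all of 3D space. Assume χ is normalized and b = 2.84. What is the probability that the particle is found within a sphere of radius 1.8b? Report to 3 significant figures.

P = ∫ |χ|² 4πr² dr over r ≤ 1.8b.
The full normalization integral is A²·[45·π·b^7/2] = 1, fixing A².
Substituting u = r/b, A², 4π and the length scale all cancel in the ratio: P = ∫_{0}^{1.8} u^6·e^(-2·u) du / ∫_{0}^{∞} u^6·e^(-2·u) du.
With ∫ u^6·e^(-2·u) du = -(4·u^6 + 12·u^5 + 30·u^4 + 60·u^3 + 90·u^2 + 90·u + 45)·e^(-2·u)/8 + C, the region integral is ≈ 0.41216 and the full one is 45/8.
The region integral divided by the full integral gives P = 0.07327.

P ≈ 0.0733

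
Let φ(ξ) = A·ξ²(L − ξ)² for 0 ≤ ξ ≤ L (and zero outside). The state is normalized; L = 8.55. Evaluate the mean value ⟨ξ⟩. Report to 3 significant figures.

By definition ⟨ξ⟩ = ∫ ξ |φ(ξ)|² dξ.
The ratio of the moment integral to the normalization integral gives ⟨ξ⟩ = L/2.
With L = 8.55, ⟨ξ⟩ = 4.275.

⟨ξ⟩ ≈ 4.28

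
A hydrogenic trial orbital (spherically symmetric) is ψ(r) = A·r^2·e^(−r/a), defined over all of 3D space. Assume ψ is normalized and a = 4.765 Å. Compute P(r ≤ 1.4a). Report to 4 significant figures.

P ≈ 0.02441

P = ∫ |ψ|² 4πr² dr over r ≤ 1.4a.
The full normalization integral is A²·[45·π·a^7/2] = 1, fixing A².
Substituting u = r/a, A², 4π and the length scale all cancel in the ratio: P = ∫_{0}^{1.4} u^6·e^(-2·u) du / ∫_{0}^{∞} u^6·e^(-2·u) du.
Using ∫ u^6·e^(-2·u) du = -(4·u^6 + 12·u^5 + 30·u^4 + 60·u^3 + 90·u^2 + 90·u + 45)·e^(-2·u)/8, the numerator is ≈ 0.137310 and the denominator is 45/8.
Taking the ratio yields P = 0.024411.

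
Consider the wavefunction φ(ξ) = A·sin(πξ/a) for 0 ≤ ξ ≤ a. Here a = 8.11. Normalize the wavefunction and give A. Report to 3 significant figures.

A ≈ 0.497

Normalization requires ∫|φ|² dξ = 1, integrated from 0 to a.
The integral (without the A² prefactor) comes out to a/2.
So A² = (a/2)^(−1).
With a = 8.11: A² = 0.2466 and A = 0.4966.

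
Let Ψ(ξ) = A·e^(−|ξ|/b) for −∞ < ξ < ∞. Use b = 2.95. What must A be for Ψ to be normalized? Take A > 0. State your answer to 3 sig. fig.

A ≈ 0.582

Require ∫ |Ψ|² dξ = 1 over the whole domain.
Using ∫₀^∞ ξⁿ e^(−αξ) dξ = n!/αⁿ⁺¹, the integral (without the A² prefactor) comes out to b.
Hence A² = 1/[b].
Plugging in b = 2.95 yields A = 0.5822.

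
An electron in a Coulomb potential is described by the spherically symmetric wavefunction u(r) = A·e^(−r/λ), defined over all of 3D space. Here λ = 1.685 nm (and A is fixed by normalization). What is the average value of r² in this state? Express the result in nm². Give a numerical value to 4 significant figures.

⟨r^2⟩ ≈ 8.518 nm^2

By definition ⟨r²⟩ = ∫ r^2 |u(r)|² 4πr² dr.
Since the A² factors cancel between numerator and denominator, ⟨r²⟩ = 3·λ^2.
Putting λ = 1.685 gives 8.5177.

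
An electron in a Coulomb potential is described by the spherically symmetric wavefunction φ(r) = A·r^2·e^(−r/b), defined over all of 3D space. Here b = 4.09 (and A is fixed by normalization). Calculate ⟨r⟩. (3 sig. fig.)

⟨r⟩ ≈ 14.3

By definition ⟨r⟩ = ∫ r |φ(r)|² 4πr² dr.
With ∫₀^∞ r^7 e^(−αr) dr = 7!/α^8, the ratio of the moment integral to the normalization integral gives ⟨r⟩ = 7·b/2.
Putting b = 4.09 gives 14.32.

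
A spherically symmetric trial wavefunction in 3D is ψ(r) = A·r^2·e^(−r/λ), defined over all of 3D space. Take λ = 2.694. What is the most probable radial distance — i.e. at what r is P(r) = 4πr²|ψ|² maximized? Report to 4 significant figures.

Set d/dr [P(r) = 4πr²|ψ|²] = 0 and solve for r > 0.
This gives r = 3·λ.
With λ = 2.694, the most probable radial distance is 8.0820.

r ≈ 8.082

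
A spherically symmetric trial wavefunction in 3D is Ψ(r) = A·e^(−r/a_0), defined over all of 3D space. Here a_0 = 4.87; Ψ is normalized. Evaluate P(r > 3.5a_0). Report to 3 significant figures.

With dV = 4πr²dr, the probability is ∫|Ψ|² dV over r > 3.5a_0.
Normalization gives A² = 1/(π·a_0^3).
Let u = r/a_0; then A², 4π and the length scale all cancel, so P = ∫_{3.5}^{∞} u^2·e^(-2·u) du ÷ ∫_{0}^{∞} u^2·e^(-2·u) du.
An antiderivative of u^2·e^(-2·u) is -(2·u^2 + 2·u + 1)·e^(-2·u)/4; evaluating from 3.5 to ∞ gives 65·e^(-7)/8, while the full integral is 1/4.
The region integral divided by the full integral gives P = 0.02964.

P ≈ 0.0296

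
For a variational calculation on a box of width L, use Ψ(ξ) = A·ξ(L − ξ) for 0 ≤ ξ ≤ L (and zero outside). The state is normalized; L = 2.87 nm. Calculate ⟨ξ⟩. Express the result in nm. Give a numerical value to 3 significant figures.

By definition ⟨ξ⟩ = ∫ ξ |Ψ(ξ)|² dξ.
Expanding the polynomial and integrating term by term, evaluating both integrals, ⟨ξ⟩ = L/2.
With L = 2.87, ⟨ξ⟩ = 1.435.

⟨ξ⟩ ≈ 1.44 nm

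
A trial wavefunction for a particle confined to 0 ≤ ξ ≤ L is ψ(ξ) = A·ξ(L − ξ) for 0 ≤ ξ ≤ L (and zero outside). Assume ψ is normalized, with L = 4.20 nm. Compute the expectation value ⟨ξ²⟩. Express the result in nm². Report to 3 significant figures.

⟨ξ²⟩ = ∫ ξ^2 |ψ|² dξ over the full domain.
Expanding the polynomial and integrating term by term, the ratio of the moment integral to the normalization integral gives ⟨ξ²⟩ = 2·L^2/7.
With L = 4.20, ⟨ξ^2⟩ = 5.040.

⟨ξ^2⟩ ≈ 5.04 nm^2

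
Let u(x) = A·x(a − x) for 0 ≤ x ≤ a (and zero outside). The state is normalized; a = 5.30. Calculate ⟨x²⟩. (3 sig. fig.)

The expectation value is the |u|²-weighted average of x^2: ∫ x^2|u|² dx.
Since the A² factors cancel between numerator and denominator, ⟨x²⟩ = 2·a^2/7.
With a = 5.30, ⟨x^2⟩ = 8.026.

⟨x^2⟩ ≈ 8.03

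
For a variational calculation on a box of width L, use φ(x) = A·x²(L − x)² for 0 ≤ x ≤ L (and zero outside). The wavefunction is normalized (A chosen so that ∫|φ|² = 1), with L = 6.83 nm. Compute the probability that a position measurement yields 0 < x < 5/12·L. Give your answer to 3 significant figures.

P ≈ 0.302

|φ|² is the probability density, so P = ∫_{0}^{5/12·L} |φ|² dx.
With A² fixed by ∫|φ|² = 1, i.e. A² = (L^9/630)^(−1), substitute and integrate.
In terms of u = x/L (A² and the length scale cancel between numerator and denominator), P = [∫_{0}^{5/12} u^4·(1 - u)^4 du] / [∫_{0}^{1} u^4·(1 - u)^4 du].
An antiderivative of u^4·(1 - u)^4 is u^5·(70·u^4 - 315·u^3 + 540·u^2 - 420·u + 126)/630; evaluating from 0 to 5/12 gives ≈ 0.00047989, while the full integral is 1/630.
The result is P = 0.3023.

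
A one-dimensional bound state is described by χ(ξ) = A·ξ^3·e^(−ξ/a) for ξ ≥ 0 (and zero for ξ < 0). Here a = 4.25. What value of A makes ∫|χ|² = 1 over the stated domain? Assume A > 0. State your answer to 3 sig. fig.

A ≈ 0.00266

Normalization requires ∫|χ|² dξ = 1, integrated from 0 to ∞.
With χ = A·ξ^3·e^(−ξ/a), the integral evaluates to A²·[45·a^7/8].
Substituting a = 4.25 gives A² = 0.000007098, so A = 0.002664.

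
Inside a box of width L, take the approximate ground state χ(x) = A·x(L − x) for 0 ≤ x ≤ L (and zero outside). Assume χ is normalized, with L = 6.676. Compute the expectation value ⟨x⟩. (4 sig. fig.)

⟨x⟩ ≈ 3.338

⟨x⟩ = ∫ x |χ|² dx over the full domain.
Expanding the polynomial and integrating term by term, since the A² factors cancel between numerator and denominator, ⟨x⟩ = L/2.
Putting L = 6.676 gives 3.3380.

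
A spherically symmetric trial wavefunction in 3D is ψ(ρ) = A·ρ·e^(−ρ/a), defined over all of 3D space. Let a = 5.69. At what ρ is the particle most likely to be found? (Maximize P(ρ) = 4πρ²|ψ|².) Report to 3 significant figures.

ρ ≈ 11.4

The maximum of P(ρ) = 4πρ²|ψ|² occurs where its derivative vanishes.
Solving yields ρ = 2·a.
With a = 5.69, the most probable radial distance is 11.38.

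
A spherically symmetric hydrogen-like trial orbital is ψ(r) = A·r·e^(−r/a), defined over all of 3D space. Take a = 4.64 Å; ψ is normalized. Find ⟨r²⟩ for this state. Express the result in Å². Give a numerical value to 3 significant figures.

By definition ⟨r²⟩ = ∫ r^2 |ψ(r)|² 4πr² dr.
Using ∫₀^∞ rⁿ e^(−αr) dr = n!/αⁿ⁺¹, since the A² factors cancel between numerator and denominator, ⟨r²⟩ = 15·a^2/2.
Putting a = 4.64 gives 161.5.

⟨r^2⟩ ≈ 161 Å^2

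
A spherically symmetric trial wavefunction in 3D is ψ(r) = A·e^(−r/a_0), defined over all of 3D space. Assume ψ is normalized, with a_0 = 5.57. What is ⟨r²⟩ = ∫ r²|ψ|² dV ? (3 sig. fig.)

⟨r^2⟩ ≈ 93.1

The expectation value is the |ψ|²-weighted average of r^2: ∫ r^2|ψ|² 4πr² dr.
Using ∫₀^∞ rⁿ e^(−αr) dr = n!/αⁿ⁺¹, since the A² factors cancel between numerator and denominator, ⟨r²⟩ = 3·a_0^2.
Putting a_0 = 5.57 gives 93.07.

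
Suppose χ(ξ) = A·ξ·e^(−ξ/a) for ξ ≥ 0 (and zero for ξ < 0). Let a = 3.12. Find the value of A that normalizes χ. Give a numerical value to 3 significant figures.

The normalization condition is ∫|χ|² dξ = 1 from 0 to ∞.
Recall ∫₀^∞ ξ^m e^(−ξ/β) dξ = m!·β^(m+1), ∫|χ|² dξ = A²·(a^3/4).
So A² = (a^3/4)^(−1).
Substituting a = 3.12 gives A² = 0.1317, so A = 0.3629.

A ≈ 0.363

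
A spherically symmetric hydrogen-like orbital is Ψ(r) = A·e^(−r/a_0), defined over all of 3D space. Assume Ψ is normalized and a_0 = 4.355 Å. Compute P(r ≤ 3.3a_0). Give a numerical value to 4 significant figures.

Integrate the radial probability density 4πr²|Ψ|² over r ≤ 3.3a_0.
A² is fixed by ∫₀^∞ 4πr²|Ψ|² dr = 1, i.e. A² = (π·a_0^3)^(−1).
In terms of u = r/a_0 (A², 4π and the length scale all cancel between numerator and denominator), P = [∫_{0}^{3.3} u^2·e^(-2·u) du] / [∫_{0}^{∞} u^2·e^(-2·u) du].
Using ∫ u^2·e^(-2·u) du = -(2·u^2 + 2·u + 1)·e^(-2·u)/4, the numerator is 1/4 - 1469·e^(-33/5)/200 and the denominator is 1/4.
Taking the ratio yields P = 0.96003.

P ≈ 0.9600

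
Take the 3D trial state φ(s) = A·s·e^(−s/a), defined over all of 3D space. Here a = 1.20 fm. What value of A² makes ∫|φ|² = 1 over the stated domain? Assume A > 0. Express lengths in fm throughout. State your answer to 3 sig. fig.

A^2 ≈ 0.0426 fm^(-5)

Require ∫ |φ|² 4πs² ds = 1 over the whole domain.
The angular integral contributes 4π, leaving ∫₀^∞ s²|φ|² ds.
With ∫₀^∞ s^4 e^(−αs) ds = 4!/α^5, carrying out the integral gives A² · 3·π·a^5.
So A² = (3·π·a^5)^(−1).
Substituting a = 1.20 gives A² = 0.04264, so A = 0.2065.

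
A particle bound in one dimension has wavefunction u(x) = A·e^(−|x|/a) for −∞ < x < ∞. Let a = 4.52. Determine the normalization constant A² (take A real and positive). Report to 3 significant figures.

A^2 ≈ 0.221

Normalization requires ∫|u|² dx = 1, integrated from −∞ to ∞.
The integral (without the A² prefactor) comes out to a.
Plugging in a = 4.52 yields A = 0.4704.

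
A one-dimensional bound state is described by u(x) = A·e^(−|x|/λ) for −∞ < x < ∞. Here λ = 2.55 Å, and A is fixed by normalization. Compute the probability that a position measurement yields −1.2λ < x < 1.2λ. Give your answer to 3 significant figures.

P ≈ 0.909

|u|² is the probability density, so P = ∫_{−1.2λ}^{1.2λ} |u|² dx.
With A² fixed by ∫|u|² = 1, i.e. A² = (λ)^(−1), substitute and integrate.
Both integrals are even about x = 0, so only the x ≥ 0 halves are needed (the factors of 2 cancel). Let t = x/λ; then A² and the length scale cancel, so P = ∫_{0}^{1.2} e^(-2·t) dt ÷ ∫_{0}^{∞} e^(-2·t) dt.
Using ∫ e^(-2·t) dt = -e^(-2·t)/2, the numerator is 1/2 - e^(-12/5)/2 and the denominator is 1/2.
Taking the ratio, P = 0.9093.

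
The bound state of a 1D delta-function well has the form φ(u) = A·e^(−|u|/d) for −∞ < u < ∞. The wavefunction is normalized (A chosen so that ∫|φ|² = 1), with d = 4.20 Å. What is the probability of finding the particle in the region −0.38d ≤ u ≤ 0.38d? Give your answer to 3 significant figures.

P ≈ 0.532

P = ∫_{−0.38d}^{0.38d} |φ(u)|² du.
Since A² = 1/(d), this is the region integral divided by the full normalization integral.
By symmetry take twice the u ≥ 0 contribution in numerator and denominator; the 2's cancel. Let t = u/d; then A² and the length scale cancel, so P = ∫_{0}^{0.38} e^(-2·t) dt ÷ ∫_{0}^{∞} e^(-2·t) dt.
With ∫ e^(-2·t) dt = -e^(-2·t)/2 + C, the region integral is 1/2 - e^(-19/25)/2 and the full one is 1/2.
Taking the ratio, P = 0.5323.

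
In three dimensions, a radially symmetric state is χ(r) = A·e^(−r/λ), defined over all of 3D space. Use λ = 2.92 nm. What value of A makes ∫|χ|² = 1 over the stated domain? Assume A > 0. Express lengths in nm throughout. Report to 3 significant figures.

A ≈ 0.113 nm^(-3/2)

The normalization condition is ∫|χ|² 4πr² dr = 1 from 0 to ∞.
In 3D with spherical symmetry the volume element is 4πr² dr.
With ∫₀^∞ r^2 e^(−αr) dr = 2!/α^3, with χ = A·e^(−r/λ), the integral evaluates to A²·[π·λ^3].
So A² = (π·λ^3)^(−1).
Substituting λ = 2.92 gives A² = 0.01279, so A = 0.1131.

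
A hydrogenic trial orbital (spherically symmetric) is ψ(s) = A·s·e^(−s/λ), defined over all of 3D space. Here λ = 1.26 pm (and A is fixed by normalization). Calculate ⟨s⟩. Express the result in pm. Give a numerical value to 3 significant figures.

⟨s⟩ ≈ 3.15 pm

⟨s⟩ = ∫ s |ψ|² 4πs² ds over the full domain.
Recall ∫₀^∞ s^m e^(−s/β) ds = m!·β^(m+1), evaluating both integrals, ⟨s⟩ = 5·λ/2.
With λ = 1.26, ⟨s⟩ = 3.150.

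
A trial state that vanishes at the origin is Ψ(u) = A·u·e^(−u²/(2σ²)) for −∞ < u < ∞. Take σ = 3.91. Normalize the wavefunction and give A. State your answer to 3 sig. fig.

A ≈ 0.137

Normalization requires ∫|Ψ|² du = 1, integrated from −∞ to ∞.
The integral (without the A² prefactor) comes out to √(π)·σ^3/2.
Setting this equal to 1 gives A² = 1/(√(π)·σ^3/2).
With σ = 3.91: A² = 0.01888 and A = 0.1374.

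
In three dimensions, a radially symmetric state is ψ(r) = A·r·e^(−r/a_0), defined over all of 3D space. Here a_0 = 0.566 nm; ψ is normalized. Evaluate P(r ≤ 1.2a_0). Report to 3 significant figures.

P ≈ 0.0959

Integrate the radial probability density 4πr²|ψ|² over r ≤ 1.2a_0.
Normalization gives A² = 1/(3·π·a_0^5).
Let u = r/a_0; then A², 4π and the length scale all cancel, so P = ∫_{0}^{1.2} u^4·e^(-2·u) du ÷ ∫_{0}^{∞} u^4·e^(-2·u) du.
An antiderivative of u^4·e^(-2·u) is -(u^4/2 + u^3 + 3·u^2/2 + 3·u/2 + 3/4)·e^(-2·u); evaluating from 0 to 1.2 gives ≈ 0.071901, while the full integral is 3/4.
The region integral divided by the full integral gives P = 0.09587.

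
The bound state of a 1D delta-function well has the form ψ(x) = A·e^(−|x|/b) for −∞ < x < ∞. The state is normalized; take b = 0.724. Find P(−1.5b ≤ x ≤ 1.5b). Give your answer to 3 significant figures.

P = ∫_{−1.5b}^{1.5b} |ψ(x)|² dx.
Since A² = 1/(b), this is the region integral divided by the full normalization integral.
By symmetry take twice the x ≥ 0 contribution in numerator and denominator; the 2's cancel. Let u = x/b; then A² and the length scale cancel, so P = ∫_{0}^{1.5} e^(-2·u) du ÷ ∫_{0}^{∞} e^(-2·u) du.
An antiderivative of e^(-2·u) is -e^(-2·u)/2; evaluating from 0 to 1.5 gives 1/2 - e^(-3)/2, while the full integral is 1/2.
Evaluating gives P = 0.9502.

P ≈ 0.950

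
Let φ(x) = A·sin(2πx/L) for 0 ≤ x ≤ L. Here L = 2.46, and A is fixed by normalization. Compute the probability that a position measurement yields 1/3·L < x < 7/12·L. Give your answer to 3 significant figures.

P = ∫_{1/3·L}^{7/12·L} |φ(x)|² dx.
With A² fixed by ∫|φ|² = 1, i.e. A² = (L/2)^(−1), substitute and integrate.
Let u = x/L; then A² and the length scale cancel, so P = ∫_{1/3}^{7/12} sin(2·π·u)^2 du ÷ ∫_{0}^{1} sin(2·π·u)^2 du.
With ∫ sin(2·π·u)^2 du = u/2 - sin(4·π·u)/(8·π) + C, the region integral is -√(3)/(8·π) + 1/8 and the full one is 1/2.
The result is P = (π - √(3))/(4·π).

P ≈ 0.112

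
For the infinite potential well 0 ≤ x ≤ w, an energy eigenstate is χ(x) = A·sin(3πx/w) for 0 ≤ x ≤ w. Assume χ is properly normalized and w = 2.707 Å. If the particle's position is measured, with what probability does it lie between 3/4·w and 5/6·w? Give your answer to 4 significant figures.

P ≈ 0.1364

The probability is P = ∫ |χ|² dx over [3/4·w, 5/6·w].
Since A² = 1/(w/2), this is the region integral divided by the full normalization integral.
Let u = x/w; then A² and the length scale cancel, so P = ∫_{3/4}^{5/6} sin(3·π·u)^2 du ÷ ∫_{0}^{1} sin(3·π·u)^2 du.
An antiderivative of sin(3·π·u)^2 is u/2 - sin(6·π·u)/(12·π); evaluating from 3/4 to 5/6 gives 1/(12·π) + 1/24, while the full integral is 1/2.
Taking the ratio, P = (2 + π)/(12·π).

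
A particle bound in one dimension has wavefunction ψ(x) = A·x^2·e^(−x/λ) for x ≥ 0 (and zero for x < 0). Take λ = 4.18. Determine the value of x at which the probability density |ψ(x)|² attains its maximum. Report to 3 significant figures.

Differentiate |ψ(x)|² with respect to x and set to zero.
This gives x = 2·λ.
With λ = 4.18, the most probable position is 8.360.

x ≈ 8.36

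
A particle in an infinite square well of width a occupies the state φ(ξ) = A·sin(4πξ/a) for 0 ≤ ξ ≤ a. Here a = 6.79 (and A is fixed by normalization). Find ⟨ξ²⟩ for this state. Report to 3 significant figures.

The expectation value is the |φ|²-weighted average of ξ^2: ∫ ξ^2|φ|² dξ.
With ∫₀^a sin²(nπξ/a) dξ = a/2, the ratio of the moment integral to the normalization integral gives ⟨ξ²⟩ = -a^2/(32·π^2) + a^2/3.
With a = 6.79, ⟨ξ^2⟩ = 15.22.

⟨ξ^2⟩ ≈ 15.2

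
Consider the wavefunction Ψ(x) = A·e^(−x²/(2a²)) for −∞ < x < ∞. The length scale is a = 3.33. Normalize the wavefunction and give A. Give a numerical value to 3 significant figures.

A ≈ 0.412

We need A² ∫|f|² dx = 1, taking the integral from −∞ to ∞.
The integral (without the A² prefactor) comes out to √(π)·a.
So A² = (√(π)·a)^(−1).
Substituting a = 3.33 gives A² = 0.1694, so A = 0.4116.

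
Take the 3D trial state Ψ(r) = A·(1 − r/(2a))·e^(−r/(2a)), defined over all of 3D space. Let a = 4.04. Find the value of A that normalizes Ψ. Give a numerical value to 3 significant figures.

A ≈ 0.0246

Normalization requires ∫|Ψ|² 4πr² dr = 1, integrated from 0 to ∞.
Using ∫₀^∞ rⁿ e^(−αr) dr = n!/αⁿ⁺¹, ∫|Ψ|² 4πr² dr = A²·(8·π·a^3).
Hence A² = 1/[8·π·a^3].
Plugging in a = 4.04 yields A = 0.02456.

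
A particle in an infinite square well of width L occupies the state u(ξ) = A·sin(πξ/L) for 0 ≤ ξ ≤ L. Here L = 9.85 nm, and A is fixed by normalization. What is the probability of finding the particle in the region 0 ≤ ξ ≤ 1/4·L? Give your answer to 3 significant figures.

The probability is P = ∫ |u|² dξ over [0, 1/4·L].
The normalization integral ∫|u|²dξ over the whole domain equals L/2·A², and A² cancels in the ratio.
Let t = ξ/L; then A² and the length scale cancel, so P = ∫_{0}^{1/4} sin(π·t)^2 dt ÷ ∫_{0}^{1} sin(π·t)^2 dt.
An antiderivative of sin(π·t)^2 is t/2 - sin(2·π·t)/(4·π); evaluating from 0 to 1/4 gives 1/8 - 1/(4·π), while the full integral is 1/2.
This works out to P = (-2 + π)/(4·π).

P ≈ 0.0908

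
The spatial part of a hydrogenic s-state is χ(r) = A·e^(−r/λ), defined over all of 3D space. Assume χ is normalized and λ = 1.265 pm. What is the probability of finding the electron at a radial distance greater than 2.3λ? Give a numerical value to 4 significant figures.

P = ∫ |χ|² 4πr² dr over r > 2.3λ.
A² is fixed by ∫₀^∞ 4πr²|χ|² dr = 1, i.e. A² = (π·λ^3)^(−1).
In terms of u = r/λ (A², 4π and the length scale all cancel between numerator and denominator), P = [∫_{2.3}^{∞} u^2·e^(-2·u) du] / [∫_{0}^{∞} u^2·e^(-2·u) du].
Using ∫ u^2·e^(-2·u) du = -(2·u^2 + 2·u + 1)·e^(-2·u)/4, the numerator is 809·e^(-23/5)/200 and the denominator is 1/4.
This evaluates to P = 0.16264.

P ≈ 0.1626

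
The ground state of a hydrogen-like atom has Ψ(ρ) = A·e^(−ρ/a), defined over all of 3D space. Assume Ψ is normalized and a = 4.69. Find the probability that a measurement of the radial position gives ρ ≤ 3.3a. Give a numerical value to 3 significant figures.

P ≈ 0.960

Integrate the radial probability density 4πρ²|Ψ|² over ρ ≤ 3.3a.
Normalization gives A² = 1/(π·a^3).
Substituting u = ρ/a, A², 4π and the length scale all cancel in the ratio: P = ∫_{0}^{3.3} u^2·e^(-2·u) du / ∫_{0}^{∞} u^2·e^(-2·u) du.
Using ∫ u^2·e^(-2·u) du = -(2·u^2 + 2·u + 1)·e^(-2·u)/4, the numerator is 1/4 - 1469·e^(-33/5)/200 and the denominator is 1/4.
This evaluates to P = 0.9600.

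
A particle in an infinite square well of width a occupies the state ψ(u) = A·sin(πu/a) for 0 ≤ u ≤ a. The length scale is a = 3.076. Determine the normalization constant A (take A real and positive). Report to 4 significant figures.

Normalization requires ∫|ψ|² du = 1, integrated from 0 to a.
With ∫₀^a sin²(nπu/a) du = a/2, ∫|ψ|² du = A²·(a/2).
Setting this equal to 1 gives A² = 1/(a/2).
Substituting a = 3.076 gives A² = 0.65020, so A = 0.80635.

A ≈ 0.8063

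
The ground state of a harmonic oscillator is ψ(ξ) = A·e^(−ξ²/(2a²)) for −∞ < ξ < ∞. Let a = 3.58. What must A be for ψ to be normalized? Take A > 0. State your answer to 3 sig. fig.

The normalization condition is ∫|ψ|² dξ = 1 from −∞ to ∞.
Differentiating ∫e^(−αξ²) dξ = √(π/α) under α to get the higher moments, ∫|ψ|² dξ = A²·(√(π)·a).
Setting this equal to 1 gives A² = 1/(√(π)·a).
Plugging in a = 3.58 yields A = 0.3970.

A ≈ 0.397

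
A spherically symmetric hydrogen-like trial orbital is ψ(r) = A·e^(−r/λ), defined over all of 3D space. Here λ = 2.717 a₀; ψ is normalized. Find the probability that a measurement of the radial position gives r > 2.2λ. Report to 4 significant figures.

P ≈ 0.1851

Integrate the radial probability density 4πr²|ψ|² over r > 2.2λ.
A² is fixed by ∫₀^∞ 4πr²|ψ|² dr = 1, i.e. A² = (π·λ^3)^(−1).
Let u = r/λ; then A², 4π and the length scale all cancel, so P = ∫_{2.2}^{∞} u^2·e^(-2·u) du ÷ ∫_{0}^{∞} u^2·e^(-2·u) du.
With ∫ u^2·e^(-2·u) du = -(2·u^2 + 2·u + 1)·e^(-2·u)/4 + C, the region integral is 377·e^(-22/5)/100 and the full one is 1/4.
This evaluates to P = 0.18514.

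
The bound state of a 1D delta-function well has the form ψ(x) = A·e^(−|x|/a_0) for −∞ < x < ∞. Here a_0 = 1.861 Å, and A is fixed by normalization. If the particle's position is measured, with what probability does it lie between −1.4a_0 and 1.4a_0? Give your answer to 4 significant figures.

P ≈ 0.9392

|ψ|² is the probability density, so P = ∫_{−1.4a_0}^{1.4a_0} |ψ|² dx.
With A² fixed by ∫|ψ|² = 1, i.e. A² = (a_0)^(−1), substitute and integrate.
Both integrals are even about x = 0, so only the x ≥ 0 halves are needed (the factors of 2 cancel). Substituting u = x/a_0, A² and the length scale cancel in the ratio: P = ∫_{0}^{1.4} e^(-2·u) du / ∫_{0}^{∞} e^(-2·u) du.
An antiderivative of e^(-2·u) is -e^(-2·u)/2; evaluating from 0 to 1.4 gives 1/2 - e^(-14/5)/2, while the full integral is 1/2.
The result is P = 0.93919.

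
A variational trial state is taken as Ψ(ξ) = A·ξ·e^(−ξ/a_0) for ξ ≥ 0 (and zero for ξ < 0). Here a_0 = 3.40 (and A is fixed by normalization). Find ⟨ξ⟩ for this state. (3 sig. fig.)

By definition ⟨ξ⟩ = ∫ ξ |Ψ(ξ)|² dξ.
Evaluating both integrals, ⟨ξ⟩ = 3·a_0/2.
With a_0 = 3.40, ⟨ξ⟩ = 5.100.

⟨ξ⟩ ≈ 5.10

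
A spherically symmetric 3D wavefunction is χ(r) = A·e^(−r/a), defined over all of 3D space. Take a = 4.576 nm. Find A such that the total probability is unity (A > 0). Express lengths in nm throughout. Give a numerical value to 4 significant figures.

A ≈ 0.05764 nm^(-3/2)

We need A² ∫|f|² 4πr² dr = 1, taking the integral from 0 to ∞.
In 3D with spherical symmetry the volume element is 4πr² dr.
With χ = A·e^(−r/a), the integral evaluates to A²·[π·a^3].
So A² = (π·a^3)^(−1).
Plugging in a = 4.576 yields A = 0.057636.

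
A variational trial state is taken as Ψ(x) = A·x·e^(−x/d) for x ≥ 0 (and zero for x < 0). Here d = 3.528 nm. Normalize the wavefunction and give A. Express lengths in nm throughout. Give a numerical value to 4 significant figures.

The normalization condition is ∫|Ψ|² dx = 1 from 0 to ∞.
∫|Ψ|² dx = A²·(d^3/4).
Hence A² = 1/[d^3/4].
With d = 3.528: A² = 0.091091 and A = 0.30181.

A ≈ 0.3018 nm^(-3/2)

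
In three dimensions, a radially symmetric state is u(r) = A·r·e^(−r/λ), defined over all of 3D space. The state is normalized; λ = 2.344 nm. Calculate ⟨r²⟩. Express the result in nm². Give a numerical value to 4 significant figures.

⟨r^2⟩ ≈ 41.21 nm^2

⟨r²⟩ = ∫ r^2 |u|² 4πr² dr over the full domain.
Recall ∫₀^∞ r^m e^(−r/β) dr = m!·β^(m+1), the ratio of the moment integral to the normalization integral gives ⟨r²⟩ = 15·λ^2/2.
Putting λ = 2.344 gives 41.208.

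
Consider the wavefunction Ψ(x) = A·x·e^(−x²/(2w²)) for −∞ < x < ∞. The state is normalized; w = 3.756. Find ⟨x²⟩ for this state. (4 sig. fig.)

The expectation value is the |Ψ|²-weighted average of x^2: ∫ x^2|Ψ|² dx.
Using the Gaussian integral ∫_{−∞}^{∞} e^(−αx²) dx = √(π/α), the ratio of the moment integral to the normalization integral gives ⟨x²⟩ = 3·w^2/2.
With w = 3.756, ⟨x^2⟩ = 21.161.

⟨x^2⟩ ≈ 21.16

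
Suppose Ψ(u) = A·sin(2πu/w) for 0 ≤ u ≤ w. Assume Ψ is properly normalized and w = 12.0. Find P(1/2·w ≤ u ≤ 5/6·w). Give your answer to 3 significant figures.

P ≈ 0.402

P = ∫_{1/2·w}^{5/6·w} |Ψ(u)|² du.
Since A² = 1/(w/2), this is the region integral divided by the full normalization integral.
Substituting t = u/w, A² and the length scale cancel in the ratio: P = ∫_{1/2}^{5/6} sin(2·π·t)^2 dt / ∫_{0}^{1} sin(2·π·t)^2 dt.
An antiderivative of sin(2·π·t)^2 is t/2 - sin(4·π·t)/(8·π); evaluating from 1/2 to 5/6 gives √(3)/(16·π) + 1/6, while the full integral is 1/2.
Evaluating gives P = (√(3)/8 + π/3)/π.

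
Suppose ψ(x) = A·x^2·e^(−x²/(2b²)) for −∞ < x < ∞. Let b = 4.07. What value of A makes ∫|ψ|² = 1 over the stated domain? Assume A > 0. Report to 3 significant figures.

A ≈ 0.0260

The normalization condition is ∫|ψ|² dx = 1 from −∞ to ∞.
Differentiating ∫e^(−αx²) dx = √(π/α) under α to get the higher moments, the integral (without the A² prefactor) comes out to 3·√(π)·b^5/4.
So A² = (3·√(π)·b^5/4)^(−1).
Plugging in b = 4.07 yields A = 0.02595.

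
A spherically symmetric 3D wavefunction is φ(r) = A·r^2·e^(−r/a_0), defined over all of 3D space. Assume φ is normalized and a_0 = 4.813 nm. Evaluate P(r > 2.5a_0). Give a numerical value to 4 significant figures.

P ≈ 0.7622

With dV = 4πr²dr, the probability is ∫|φ|² dV over r > 2.5a_0.
The full normalization integral is A²·[45·π·a_0^7/2] = 1, fixing A².
Substituting u = r/a_0, A², 4π and the length scale all cancel in the ratio: P = ∫_{2.5}^{∞} u^6·e^(-2·u) du / ∫_{0}^{∞} u^6·e^(-2·u) du.
An antiderivative of u^6·e^(-2·u) is -(4·u^6 + 12·u^5 + 30·u^4 + 60·u^3 + 90·u^2 + 90·u + 45)·e^(-2·u)/8; evaluating from 2.5 to ∞ gives ≈ 4.28728, while the full integral is 45/8.
This evaluates to P = 0.76218.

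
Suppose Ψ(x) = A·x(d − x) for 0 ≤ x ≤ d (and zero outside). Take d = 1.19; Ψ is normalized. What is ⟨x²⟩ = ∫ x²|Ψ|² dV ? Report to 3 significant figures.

⟨x²⟩ = ∫ x^2 |Ψ|² dx over the full domain.
Since the A² factors cancel between numerator and denominator, ⟨x²⟩ = 2·d^2/7.
Putting d = 1.19 gives 0.4046.

⟨x^2⟩ ≈ 0.405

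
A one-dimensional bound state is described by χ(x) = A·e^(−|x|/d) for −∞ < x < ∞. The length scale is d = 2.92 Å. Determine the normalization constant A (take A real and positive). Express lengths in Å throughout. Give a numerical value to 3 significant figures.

A ≈ 0.585 Å^(-1/2)

Require ∫ |χ|² dx = 1 over the whole domain.
With ∫₀^∞ x^0 e^(−αx) dx = 0!/α^1, the integral (without the A² prefactor) comes out to d.
Plugging in d = 2.92 yields A = 0.5852.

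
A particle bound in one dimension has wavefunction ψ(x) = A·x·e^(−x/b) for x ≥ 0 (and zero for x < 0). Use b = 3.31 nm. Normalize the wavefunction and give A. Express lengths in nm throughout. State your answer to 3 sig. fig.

A ≈ 0.332 nm^(-3/2)

The normalization condition is ∫|ψ|² dx = 1 from 0 to ∞.
With ψ = A·x·e^(−x/b), the integral evaluates to A²·[b^3/4].
Hence A² = 1/[b^3/4].
Plugging in b = 3.31 yields A = 0.3321.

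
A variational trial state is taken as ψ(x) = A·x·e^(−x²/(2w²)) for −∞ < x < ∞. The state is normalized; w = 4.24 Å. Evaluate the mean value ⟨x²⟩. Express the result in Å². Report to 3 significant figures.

The expectation value is the |ψ|²-weighted average of x^2: ∫ x^2|ψ|² dx.
Using the Gaussian integral ∫_{−∞}^{∞} e^(−αx²) dx = √(π/α), since the A² factors cancel between numerator and denominator, ⟨x²⟩ = 3·w^2/2.
Putting w = 4.24 gives 26.97.

⟨x^2⟩ ≈ 27.0 Å^2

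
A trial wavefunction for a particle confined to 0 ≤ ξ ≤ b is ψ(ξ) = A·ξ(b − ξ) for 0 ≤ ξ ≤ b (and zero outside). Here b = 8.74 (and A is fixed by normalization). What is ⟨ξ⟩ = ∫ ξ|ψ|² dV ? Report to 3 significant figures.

By definition ⟨ξ⟩ = ∫ ξ |ψ(ξ)|² dξ.
Expanding the polynomial and integrating term by term, evaluating both integrals, ⟨ξ⟩ = b/2.
Putting b = 8.74 gives 4.370.

⟨ξ⟩ ≈ 4.37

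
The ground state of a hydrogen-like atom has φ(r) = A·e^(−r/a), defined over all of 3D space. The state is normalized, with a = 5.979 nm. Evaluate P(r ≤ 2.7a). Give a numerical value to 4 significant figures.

With dV = 4πr²dr, the probability is ∫|φ|² dV over r ≤ 2.7a.
Normalization gives A² = 1/(π·a^3).
Substituting u = r/a, A², 4π and the length scale all cancel in the ratio: P = ∫_{0}^{2.7} u^2·e^(-2·u) du / ∫_{0}^{∞} u^2·e^(-2·u) du.
Using ∫ u^2·e^(-2·u) du = -(2·u^2 + 2·u + 1)·e^(-2·u)/4, the numerator is 1/4 - 1049·e^(-27/5)/200 and the denominator is 1/4.
The region integral divided by the full integral gives P = 0.90524.

P ≈ 0.9052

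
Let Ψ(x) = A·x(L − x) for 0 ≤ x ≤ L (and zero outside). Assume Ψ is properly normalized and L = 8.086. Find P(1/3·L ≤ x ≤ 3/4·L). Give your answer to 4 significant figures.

|Ψ|² is the probability density, so P = ∫_{1/3·L}^{3/4·L} |Ψ|² dx.
The normalization integral ∫|Ψ|²dx over the whole domain equals L^5/30·A², and A² cancels in the ratio.
In terms of u = x/L (A² and the length scale cancel between numerator and denominator), P = [∫_{1/3}^{3/4} u^2·(1 - u)^2 du] / [∫_{0}^{1} u^2·(1 - u)^2 du].
An antiderivative of u^2·(1 - u)^2 is u^3·(6·u^2 - 15·u + 10)/30; evaluating from 1/3 to 3/4 gives ≈ 0.0228869, while the full integral is 1/30.
This works out to P = 0.68661.

P ≈ 0.6866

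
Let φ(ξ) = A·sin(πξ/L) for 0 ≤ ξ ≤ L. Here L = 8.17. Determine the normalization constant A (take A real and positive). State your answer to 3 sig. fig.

A ≈ 0.495

The normalization condition is ∫|φ|² dξ = 1 from 0 to L.
With ∫₀^L sin²(nπξ/L) dξ = L/2, with φ = A·sin(πξ/L), the integral evaluates to A²·[L/2].
Setting this equal to 1 gives A² = 1/(L/2).
Plugging in L = 8.17 yields A = 0.4948.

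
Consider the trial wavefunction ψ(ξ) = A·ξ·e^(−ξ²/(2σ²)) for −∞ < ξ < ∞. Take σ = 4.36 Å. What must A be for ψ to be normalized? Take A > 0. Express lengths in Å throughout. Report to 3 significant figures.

A ≈ 0.117 Å^(-3/2)

We need A² ∫|f|² dξ = 1, taking the integral from −∞ to ∞.
With ∫_{−∞}^{∞} ξ^(2m) e^(−αξ²) dξ = (2m−1)!!·√π / (2^m α^(m+1/2)), the integral (without the A² prefactor) comes out to √(π)·σ^3/2.
So A² = (√(π)·σ^3/2)^(−1).
Plugging in σ = 4.36 yields A = 0.1167.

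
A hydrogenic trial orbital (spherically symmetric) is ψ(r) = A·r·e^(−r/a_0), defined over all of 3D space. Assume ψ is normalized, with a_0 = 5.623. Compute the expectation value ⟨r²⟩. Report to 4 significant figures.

⟨r^2⟩ ≈ 237.1

⟨r²⟩ = ∫ r^2 |ψ|² 4πr² dr over the full domain.
Using ∫₀^∞ rⁿ e^(−αr) dr = n!/αⁿ⁺¹, since the A² factors cancel between numerator and denominator, ⟨r²⟩ = 15·a_0^2/2.
Putting a_0 = 5.623 gives 237.14.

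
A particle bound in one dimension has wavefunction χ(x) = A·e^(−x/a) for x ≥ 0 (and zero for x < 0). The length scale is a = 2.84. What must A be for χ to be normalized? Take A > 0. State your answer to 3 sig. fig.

A ≈ 0.839

Normalization requires ∫|χ|² dx = 1, integrated from 0 to ∞.
Carrying out the integral gives A² · a/2.
With a = 2.84: A² = 0.7042 and A = 0.8392.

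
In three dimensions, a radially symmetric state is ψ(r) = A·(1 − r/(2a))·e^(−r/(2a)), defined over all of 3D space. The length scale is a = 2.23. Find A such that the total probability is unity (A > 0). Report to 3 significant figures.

The normalization condition is ∫|ψ|² 4πr² dr = 1 from 0 to ∞.
Using ∫₀^∞ rⁿ e^(−αr) dr = n!/αⁿ⁺¹, carrying out the integral gives A² · 8·π·a^3.
So A² = (8·π·a^3)^(−1).
With a = 2.23: A² = 0.003588 and A = 0.05990.

A ≈ 0.0599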